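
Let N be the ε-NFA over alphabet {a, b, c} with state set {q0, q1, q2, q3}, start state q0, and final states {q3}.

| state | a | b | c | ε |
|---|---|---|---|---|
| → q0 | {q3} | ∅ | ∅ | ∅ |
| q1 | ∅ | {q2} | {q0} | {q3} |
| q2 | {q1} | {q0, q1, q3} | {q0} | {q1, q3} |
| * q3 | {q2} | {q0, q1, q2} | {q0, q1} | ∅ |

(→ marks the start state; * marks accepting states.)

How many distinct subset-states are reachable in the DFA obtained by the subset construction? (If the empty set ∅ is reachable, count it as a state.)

Start state of the DFA: {q0} (ε-closure of the NFA start).
{q0} --a--> {q3}  [new]
{q0} --b--> ∅  [new]
{q0} --c--> ∅  [seen]
{q3} --a--> {q1, q2, q3}  [new]
{q3} --b--> {q0, q1, q2, q3}  [new]
{q3} --c--> {q0, q1, q3}  [new]
∅ --a--> ∅  [seen]
∅ --b--> ∅  [seen]
∅ --c--> ∅  [seen]
{q1, q2, q3} --a--> {q1, q2, q3}  [seen]
{q1, q2, q3} --b--> {q0, q1, q2, q3}  [seen]
{q1, q2, q3} --c--> {q0, q1, q3}  [seen]
{q0, q1, q2, q3} --a--> {q1, q2, q3}  [seen]
{q0, q1, q2, q3} --b--> {q0, q1, q2, q3}  [seen]
{q0, q1, q2, q3} --c--> {q0, q1, q3}  [seen]
{q0, q1, q3} --a--> {q1, q2, q3}  [seen]
{q0, q1, q3} --b--> {q0, q1, q2, q3}  [seen]
{q0, q1, q3} --c--> {q0, q1, q3}  [seen]
Reachable DFA states: {q0}, {q3}, ∅, {q1, q2, q3}, {q0, q1, q2, q3}, {q0, q1, q3}.

6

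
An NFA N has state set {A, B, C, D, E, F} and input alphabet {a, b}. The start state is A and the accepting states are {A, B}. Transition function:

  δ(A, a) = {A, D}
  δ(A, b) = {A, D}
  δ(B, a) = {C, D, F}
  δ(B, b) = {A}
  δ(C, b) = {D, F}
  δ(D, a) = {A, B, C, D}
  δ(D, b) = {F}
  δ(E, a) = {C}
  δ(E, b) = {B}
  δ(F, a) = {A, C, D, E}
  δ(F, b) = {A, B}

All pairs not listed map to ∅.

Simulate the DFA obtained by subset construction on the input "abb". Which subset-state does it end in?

Start: {A}.
δ(A,a) = {A, D}.
Union: {A, D}.
After a: {A, D}.
δ(A,b) = {A, D}; δ(D,b) = {F}.
Union: {A, D, F}.
After b: {A, D, F}.
δ(A,b) = {A, D}; δ(D,b) = {F}; δ(F,b) = {A, B}.
Union: {A, B, D, F}.
After b: {A, B, D, F}.

{A, B, D, F}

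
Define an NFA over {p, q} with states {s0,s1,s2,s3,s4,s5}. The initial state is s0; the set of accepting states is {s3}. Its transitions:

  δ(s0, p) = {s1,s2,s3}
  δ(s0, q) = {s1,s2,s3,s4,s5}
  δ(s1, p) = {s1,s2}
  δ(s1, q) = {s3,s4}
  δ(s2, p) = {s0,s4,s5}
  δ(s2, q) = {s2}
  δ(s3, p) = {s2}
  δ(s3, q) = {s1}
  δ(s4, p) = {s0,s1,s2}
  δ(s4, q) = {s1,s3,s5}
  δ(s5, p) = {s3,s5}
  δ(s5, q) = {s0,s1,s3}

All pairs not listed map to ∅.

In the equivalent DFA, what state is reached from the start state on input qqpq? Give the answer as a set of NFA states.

{s0,s1,s2,s3,s4,s5}

Start: {s0}.
δ(s0,q) = {s1,s2,s3,s4,s5}.
Union: {s1,s2,s3,s4,s5}.
After q: {s1,s2,s3,s4,s5}.
δ(s1,q) = {s3,s4}; δ(s2,q) = {s2}; δ(s3,q) = {s1}; δ(s4,q) = {s1,s3,s5}; δ(s5,q) = {s0,s1,s3}.
Union: {s0,s1,s2,s3,s4,s5}.
After q: {s0,s1,s2,s3,s4,s5}.
δ(s0,p) = {s1,s2,s3}; δ(s1,p) = {s1,s2}; δ(s2,p) = {s0,s4,s5}; δ(s3,p) = {s2}; δ(s4,p) = {s0,s1,s2}; δ(s5,p) = {s3,s5}.
Union: {s0,s1,s2,s3,s4,s5}.
After p: {s0,s1,s2,s3,s4,s5}.
δ(s0,q) = {s1,s2,s3,s4,s5}; δ(s1,q) = {s3,s4}; δ(s2,q) = {s2}; δ(s3,q) = {s1}; δ(s4,q) = {s1,s3,s5}; δ(s5,q) = {s0,s1,s3}.
Union: {s0,s1,s2,s3,s4,s5}.
After q: {s0,s1,s2,s3,s4,s5}.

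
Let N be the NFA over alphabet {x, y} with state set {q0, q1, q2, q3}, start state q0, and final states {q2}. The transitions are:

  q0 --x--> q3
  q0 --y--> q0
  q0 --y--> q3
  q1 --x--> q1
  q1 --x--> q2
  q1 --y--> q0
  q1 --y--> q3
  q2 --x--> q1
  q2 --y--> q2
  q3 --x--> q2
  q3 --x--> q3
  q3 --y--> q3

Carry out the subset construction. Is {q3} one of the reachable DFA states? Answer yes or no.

Start state of the DFA: {q0}.
{q0} --x--> {q3}  [new]
{q0} --y--> {q0, q3}  [new]
{q3} --x--> {q2, q3}  [new]
{q3} --y--> {q3}  [seen]
{q0, q3} --x--> {q2, q3}  [seen]
{q0, q3} --y--> {q0, q3}  [seen]
{q2, q3} --x--> {q1, q2, q3}  [new]
{q2, q3} --y--> {q2, q3}  [seen]
{q1, q2, q3} --x--> {q1, q2, q3}  [seen]
{q1, q2, q3} --y--> {q0, q2, q3}  [new]
{q0, q2, q3} --x--> {q1, q2, q3}  [seen]
{q0, q2, q3} --y--> {q0, q2, q3}  [seen]
Reachable DFA states: {q0}, {q3}, {q0, q3}, {q2, q3}, {q1, q2, q3}, {q0, q2, q3}.
{q3} is among them.

yes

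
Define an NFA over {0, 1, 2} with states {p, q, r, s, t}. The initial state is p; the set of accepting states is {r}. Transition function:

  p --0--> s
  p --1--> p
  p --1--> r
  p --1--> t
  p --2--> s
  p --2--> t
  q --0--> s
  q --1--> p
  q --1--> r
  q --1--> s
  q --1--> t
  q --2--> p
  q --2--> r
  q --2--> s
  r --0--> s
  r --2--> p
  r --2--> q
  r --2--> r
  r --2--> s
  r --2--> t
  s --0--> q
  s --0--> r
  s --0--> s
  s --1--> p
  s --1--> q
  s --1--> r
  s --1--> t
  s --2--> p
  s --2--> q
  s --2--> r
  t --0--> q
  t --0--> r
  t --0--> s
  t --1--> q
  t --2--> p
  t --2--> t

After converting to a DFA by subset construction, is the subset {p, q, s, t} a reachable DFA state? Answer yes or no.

no

Start state of the DFA: {p}.
{p} --0--> {s}  [new]
{p} --1--> {p, r, t}  [new]
{p} --2--> {s, t}  [new]
{s} --0--> {q, r, s}  [new]
{s} --1--> {p, q, r, t}  [new]
{s} --2--> {p, q, r}  [new]
{p, r, t} --0--> {q, r, s}  [seen]
{p, r, t} --1--> {p, q, r, t}  [seen]
{p, r, t} --2--> {p, q, r, s, t}  [new]
{s, t} --0--> {q, r, s}  [seen]
{s, t} --1--> {p, q, r, t}  [seen]
{s, t} --2--> {p, q, r, t}  [seen]
{q, r, s} --0--> {q, r, s}  [seen]
{q, r, s} --1--> {p, q, r, s, t}  [seen]
{q, r, s} --2--> {p, q, r, s, t}  [seen]
{p, q, r, t} --0--> {q, r, s}  [seen]
{p, q, r, t} --1--> {p, q, r, s, t}  [seen]
{p, q, r, t} --2--> {p, q, r, s, t}  [seen]
{p, q, r} --0--> {s}  [seen]
{p, q, r} --1--> {p, r, s, t}  [new]
{p, q, r} --2--> {p, q, r, s, t}  [seen]
{p, q, r, s, t} --0--> {q, r, s}  [seen]
{p, q, r, s, t} --1--> {p, q, r, s, t}  [seen]
{p, q, r, s, t} --2--> {p, q, r, s, t}  [seen]
{p, r, s, t} --0--> {q, r, s}  [seen]
{p, r, s, t} --1--> {p, q, r, t}  [seen]
{p, r, s, t} --2--> {p, q, r, s, t}  [seen]
Reachable DFA states: {p}, {s}, {p, r, t}, {s, t}, {q, r, s}, {p, q, r, t}, {p, q, r}, {p, q, r, s, t}, {p, r, s, t}.
{p, q, s, t} is not among them.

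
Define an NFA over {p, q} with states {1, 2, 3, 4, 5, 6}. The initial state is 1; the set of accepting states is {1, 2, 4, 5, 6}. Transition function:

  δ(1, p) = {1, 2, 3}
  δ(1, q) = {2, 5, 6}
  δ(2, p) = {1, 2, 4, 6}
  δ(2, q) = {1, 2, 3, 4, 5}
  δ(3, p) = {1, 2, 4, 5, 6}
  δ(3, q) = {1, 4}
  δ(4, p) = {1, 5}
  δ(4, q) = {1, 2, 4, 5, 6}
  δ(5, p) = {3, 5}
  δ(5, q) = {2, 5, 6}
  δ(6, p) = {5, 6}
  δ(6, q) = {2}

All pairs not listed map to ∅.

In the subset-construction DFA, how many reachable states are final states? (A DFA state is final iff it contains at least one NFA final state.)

Start state of the DFA: {1}.
{1} --p--> {1, 2, 3}  [new]
{1} --q--> {2, 5, 6}  [new]
{1, 2, 3} --p--> {1, 2, 3, 4, 5, 6}  [new]
{1, 2, 3} --q--> {1, 2, 3, 4, 5, 6}  [seen]
{2, 5, 6} --p--> {1, 2, 3, 4, 5, 6}  [seen]
{2, 5, 6} --q--> {1, 2, 3, 4, 5, 6}  [seen]
{1, 2, 3, 4, 5, 6} --p--> {1, 2, 3, 4, 5, 6}  [seen]
{1, 2, 3, 4, 5, 6} --q--> {1, 2, 3, 4, 5, 6}  [seen]
Reachable DFA states: {1}, {1, 2, 3}, {2, 5, 6}, {1, 2, 3, 4, 5, 6}.
Accepting DFA states (contain an NFA accepting state): {1}, {1, 2, 3}, {2, 5, 6}, {1, 2, 3, 4, 5, 6}.

4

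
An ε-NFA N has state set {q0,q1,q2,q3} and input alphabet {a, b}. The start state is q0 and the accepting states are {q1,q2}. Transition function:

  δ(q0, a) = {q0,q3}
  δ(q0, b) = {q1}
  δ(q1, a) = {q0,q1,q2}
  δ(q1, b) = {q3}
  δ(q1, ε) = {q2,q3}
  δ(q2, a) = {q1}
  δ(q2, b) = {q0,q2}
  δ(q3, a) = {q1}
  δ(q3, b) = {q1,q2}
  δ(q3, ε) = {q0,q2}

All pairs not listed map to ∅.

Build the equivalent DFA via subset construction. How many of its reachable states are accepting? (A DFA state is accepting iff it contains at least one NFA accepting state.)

Start state of the DFA: {q0} (ε-closure of the NFA start).
{q0} --a--> {q0,q2,q3}  [new]
{q0} --b--> {q0,q1,q2,q3}  [new]
{q0,q2,q3} --a--> {q0,q1,q2,q3}  [seen]
{q0,q2,q3} --b--> {q0,q1,q2,q3}  [seen]
{q0,q1,q2,q3} --a--> {q0,q1,q2,q3}  [seen]
{q0,q1,q2,q3} --b--> {q0,q1,q2,q3}  [seen]
Reachable DFA states: {q0}, {q0,q2,q3}, {q0,q1,q2,q3}.
Accepting DFA states (contain an NFA accepting state): {q0,q2,q3}, {q0,q1,q2,q3}.

2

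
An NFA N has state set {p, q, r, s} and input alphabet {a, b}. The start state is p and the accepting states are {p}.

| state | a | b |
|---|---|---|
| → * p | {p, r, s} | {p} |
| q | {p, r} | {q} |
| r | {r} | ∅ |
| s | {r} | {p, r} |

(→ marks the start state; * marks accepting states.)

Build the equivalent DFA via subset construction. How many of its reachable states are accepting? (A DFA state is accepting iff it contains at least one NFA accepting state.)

3

Start state of the DFA: {p}.
{p} --a--> {p, r, s}  [new]
{p} --b--> {p}  [seen]
{p, r, s} --a--> {p, r, s}  [seen]
{p, r, s} --b--> {p, r}  [new]
{p, r} --a--> {p, r, s}  [seen]
{p, r} --b--> {p}  [seen]
Reachable DFA states: {p}, {p, r, s}, {p, r}.
Accepting DFA states (contain an NFA accepting state): {p}, {p, r, s}, {p, r}.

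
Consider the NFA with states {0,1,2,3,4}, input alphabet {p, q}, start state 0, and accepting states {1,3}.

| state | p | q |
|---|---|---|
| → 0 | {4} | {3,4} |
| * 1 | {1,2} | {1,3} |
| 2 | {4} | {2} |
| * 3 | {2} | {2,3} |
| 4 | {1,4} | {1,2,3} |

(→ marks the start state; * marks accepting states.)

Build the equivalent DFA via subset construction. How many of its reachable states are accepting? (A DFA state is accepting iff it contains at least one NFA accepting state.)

Start state of the DFA: {0}.
{0} --p--> {4}  [new]
{0} --q--> {3,4}  [new]
{4} --p--> {1,4}  [new]
{4} --q--> {1,2,3}  [new]
{3,4} --p--> {1,2,4}  [new]
{3,4} --q--> {1,2,3}  [seen]
{1,4} --p--> {1,2,4}  [seen]
{1,4} --q--> {1,2,3}  [seen]
{1,2,3} --p--> {1,2,4}  [seen]
{1,2,3} --q--> {1,2,3}  [seen]
{1,2,4} --p--> {1,2,4}  [seen]
{1,2,4} --q--> {1,2,3}  [seen]
Reachable DFA states: {0}, {4}, {3,4}, {1,4}, {1,2,3}, {1,2,4}.
Accepting DFA states (contain an NFA accepting state): {3,4}, {1,4}, {1,2,3}, {1,2,4}.

4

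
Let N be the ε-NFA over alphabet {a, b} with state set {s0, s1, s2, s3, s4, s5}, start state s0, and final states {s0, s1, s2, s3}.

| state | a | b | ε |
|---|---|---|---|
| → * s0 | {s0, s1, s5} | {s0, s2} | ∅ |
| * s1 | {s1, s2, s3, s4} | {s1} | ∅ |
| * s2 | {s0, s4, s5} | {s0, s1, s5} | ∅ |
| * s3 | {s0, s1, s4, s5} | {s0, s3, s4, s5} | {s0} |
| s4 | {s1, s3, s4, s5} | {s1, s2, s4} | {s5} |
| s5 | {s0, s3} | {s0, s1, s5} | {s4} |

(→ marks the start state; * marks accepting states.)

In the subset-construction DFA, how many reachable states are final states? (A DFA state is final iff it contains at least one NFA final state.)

5

Start state of the DFA: {s0} (ε-closure of the NFA start).
{s0} --a--> {s0, s1, s4, s5}  [new]
{s0} --b--> {s0, s2}  [new]
{s0, s1, s4, s5} --a--> {s0, s1, s2, s3, s4, s5}  [new]
{s0, s1, s4, s5} --b--> {s0, s1, s2, s4, s5}  [new]
{s0, s2} --a--> {s0, s1, s4, s5}  [seen]
{s0, s2} --b--> {s0, s1, s2, s4, s5}  [seen]
{s0, s1, s2, s3, s4, s5} --a--> {s0, s1, s2, s3, s4, s5}  [seen]
{s0, s1, s2, s3, s4, s5} --b--> {s0, s1, s2, s3, s4, s5}  [seen]
{s0, s1, s2, s4, s5} --a--> {s0, s1, s2, s3, s4, s5}  [seen]
{s0, s1, s2, s4, s5} --b--> {s0, s1, s2, s4, s5}  [seen]
Reachable DFA states: {s0}, {s0, s1, s4, s5}, {s0, s2}, {s0, s1, s2, s3, s4, s5}, {s0, s1, s2, s4, s5}.
Accepting DFA states (contain an NFA accepting state): {s0}, {s0, s1, s4, s5}, {s0, s2}, {s0, s1, s2, s3, s4, s5}, {s0, s1, s2, s4, s5}.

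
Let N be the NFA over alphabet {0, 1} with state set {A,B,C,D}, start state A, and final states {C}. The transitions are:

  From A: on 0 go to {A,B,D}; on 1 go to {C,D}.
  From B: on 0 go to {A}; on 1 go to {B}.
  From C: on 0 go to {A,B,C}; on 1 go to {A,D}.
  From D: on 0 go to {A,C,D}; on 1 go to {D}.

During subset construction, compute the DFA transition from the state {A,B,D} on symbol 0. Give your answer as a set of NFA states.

{A,B,C,D}

δ(A,0) = {A,B,D}; δ(B,0) = {A}; δ(D,0) = {A,C,D}.
Union: {A,B,C,D}.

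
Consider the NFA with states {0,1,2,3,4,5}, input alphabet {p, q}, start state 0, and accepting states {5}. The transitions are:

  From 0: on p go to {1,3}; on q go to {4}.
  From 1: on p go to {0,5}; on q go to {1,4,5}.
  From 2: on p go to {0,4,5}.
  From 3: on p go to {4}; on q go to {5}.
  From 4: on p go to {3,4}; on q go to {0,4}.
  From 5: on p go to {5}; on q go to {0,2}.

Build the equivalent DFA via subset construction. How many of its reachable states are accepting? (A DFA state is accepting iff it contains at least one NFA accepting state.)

Start state of the DFA: {0}.
{0} --p--> {1,3}  [new]
{0} --q--> {4}  [new]
{1,3} --p--> {0,4,5}  [new]
{1,3} --q--> {1,4,5}  [new]
{4} --p--> {3,4}  [new]
{4} --q--> {0,4}  [new]
{0,4,5} --p--> {1,3,4,5}  [new]
{0,4,5} --q--> {0,2,4}  [new]
{1,4,5} --p--> {0,3,4,5}  [new]
{1,4,5} --q--> {0,1,2,4,5}  [new]
{3,4} --p--> {3,4}  [seen]
{3,4} --q--> {0,4,5}  [seen]
{0,4} --p--> {1,3,4}  [new]
{0,4} --q--> {0,4}  [seen]
{1,3,4,5} --p--> {0,3,4,5}  [seen]
{1,3,4,5} --q--> {0,1,2,4,5}  [seen]
{0,2,4} --p--> {0,1,3,4,5}  [new]
{0,2,4} --q--> {0,4}  [seen]
{0,3,4,5} --p--> {1,3,4,5}  [seen]
{0,3,4,5} --q--> {0,2,4,5}  [new]
{0,1,2,4,5} --p--> {0,1,3,4,5}  [seen]
{0,1,2,4,5} --q--> {0,1,2,4,5}  [seen]
{1,3,4} --p--> {0,3,4,5}  [seen]
{1,3,4} --q--> {0,1,4,5}  [new]
{0,1,3,4,5} --p--> {0,1,3,4,5}  [seen]
{0,1,3,4,5} --q--> {0,1,2,4,5}  [seen]
{0,2,4,5} --p--> {0,1,3,4,5}  [seen]
{0,2,4,5} --q--> {0,2,4}  [seen]
{0,1,4,5} --p--> {0,1,3,4,5}  [seen]
{0,1,4,5} --q--> {0,1,2,4,5}  [seen]
Reachable DFA states: {0}, {1,3}, {4}, {0,4,5}, {1,4,5}, {3,4}, {0,4}, {1,3,4,5}, {0,2,4}, {0,3,4,5}, {0,1,2,4,5}, {1,3,4}, {0,1,3,4,5}, {0,2,4,5}, {0,1,4,5}.
Accepting DFA states (contain an NFA accepting state): {0,4,5}, {1,4,5}, {1,3,4,5}, {0,3,4,5}, {0,1,2,4,5}, {0,1,3,4,5}, {0,2,4,5}, {0,1,4,5}.

8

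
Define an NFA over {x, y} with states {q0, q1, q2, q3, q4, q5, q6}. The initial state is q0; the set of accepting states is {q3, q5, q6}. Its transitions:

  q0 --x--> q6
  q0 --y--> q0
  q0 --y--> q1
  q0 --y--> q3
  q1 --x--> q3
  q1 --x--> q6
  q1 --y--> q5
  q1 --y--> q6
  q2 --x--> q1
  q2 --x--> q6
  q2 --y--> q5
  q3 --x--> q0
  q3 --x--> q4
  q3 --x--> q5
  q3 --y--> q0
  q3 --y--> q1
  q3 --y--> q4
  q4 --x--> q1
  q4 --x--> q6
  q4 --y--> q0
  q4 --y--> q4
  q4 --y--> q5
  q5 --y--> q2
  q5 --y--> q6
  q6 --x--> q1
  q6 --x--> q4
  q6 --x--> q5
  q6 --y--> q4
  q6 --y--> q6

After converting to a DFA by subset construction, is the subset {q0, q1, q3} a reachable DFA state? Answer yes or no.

Start state of the DFA: {q0}.
{q0} --x--> {q6}  [new]
{q0} --y--> {q0, q1, q3}  [new]
{q6} --x--> {q1, q4, q5}  [new]
{q6} --y--> {q4, q6}  [new]
{q0, q1, q3} --x--> {q0, q3, q4, q5, q6}  [new]
{q0, q1, q3} --y--> {q0, q1, q3, q4, q5, q6}  [new]
{q1, q4, q5} --x--> {q1, q3, q6}  [new]
{q1, q4, q5} --y--> {q0, q2, q4, q5, q6}  [new]
{q4, q6} --x--> {q1, q4, q5, q6}  [new]
{q4, q6} --y--> {q0, q4, q5, q6}  [new]
{q0, q3, q4, q5, q6} --x--> {q0, q1, q4, q5, q6}  [new]
{q0, q3, q4, q5, q6} --y--> {q0, q1, q2, q3, q4, q5, q6}  [new]
{q0, q1, q3, q4, q5, q6} --x--> {q0, q1, q3, q4, q5, q6}  [seen]
{q0, q1, q3, q4, q5, q6} --y--> {q0, q1, q2, q3, q4, q5, q6}  [seen]
{q1, q3, q6} --x--> {q0, q1, q3, q4, q5, q6}  [seen]
{q1, q3, q6} --y--> {q0, q1, q4, q5, q6}  [seen]
{q0, q2, q4, q5, q6} --x--> {q1, q4, q5, q6}  [seen]
{q0, q2, q4, q5, q6} --y--> {q0, q1, q2, q3, q4, q5, q6}  [seen]
{q1, q4, q5, q6} --x--> {q1, q3, q4, q5, q6}  [new]
{q1, q4, q5, q6} --y--> {q0, q2, q4, q5, q6}  [seen]
{q0, q4, q5, q6} --x--> {q1, q4, q5, q6}  [seen]
{q0, q4, q5, q6} --y--> {q0, q1, q2, q3, q4, q5, q6}  [seen]
{q0, q1, q4, q5, q6} --x--> {q1, q3, q4, q5, q6}  [seen]
{q0, q1, q4, q5, q6} --y--> {q0, q1, q2, q3, q4, q5, q6}  [seen]
{q0, q1, q2, q3, q4, q5, q6} --x--> {q0, q1, q3, q4, q5, q6}  [seen]
{q0, q1, q2, q3, q4, q5, q6} --y--> {q0, q1, q2, q3, q4, q5, q6}  [seen]
{q1, q3, q4, q5, q6} --x--> {q0, q1, q3, q4, q5, q6}  [seen]
{q1, q3, q4, q5, q6} --y--> {q0, q1, q2, q4, q5, q6}  [new]
{q0, q1, q2, q4, q5, q6} --x--> {q1, q3, q4, q5, q6}  [seen]
{q0, q1, q2, q4, q5, q6} --y--> {q0, q1, q2, q3, q4, q5, q6}  [seen]
Reachable DFA states: {q0}, {q6}, {q0, q1, q3}, {q1, q4, q5}, {q4, q6}, {q0, q3, q4, q5, q6}, {q0, q1, q3, q4, q5, q6}, {q1, q3, q6}, {q0, q2, q4, q5, q6}, {q1, q4, q5, q6}, {q0, q4, q5, q6}, {q0, q1, q4, q5, q6}, {q0, q1, q2, q3, q4, q5, q6}, {q1, q3, q4, q5, q6}, {q0, q1, q2, q4, q5, q6}.
{q0, q1, q3} is among them.

yes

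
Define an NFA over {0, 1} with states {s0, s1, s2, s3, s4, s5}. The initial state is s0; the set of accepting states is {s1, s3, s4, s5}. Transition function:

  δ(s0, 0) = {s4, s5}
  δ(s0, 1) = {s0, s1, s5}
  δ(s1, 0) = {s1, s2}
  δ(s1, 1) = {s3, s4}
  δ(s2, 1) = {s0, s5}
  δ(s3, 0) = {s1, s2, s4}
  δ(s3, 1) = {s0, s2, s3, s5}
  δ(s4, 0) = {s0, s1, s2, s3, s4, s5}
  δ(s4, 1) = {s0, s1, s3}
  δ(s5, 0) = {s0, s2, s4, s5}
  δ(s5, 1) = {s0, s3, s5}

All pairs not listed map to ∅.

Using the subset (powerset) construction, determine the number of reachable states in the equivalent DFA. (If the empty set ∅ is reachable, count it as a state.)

Start state of the DFA: {s0}.
{s0} --0--> {s4, s5}  [new]
{s0} --1--> {s0, s1, s5}  [new]
{s4, s5} --0--> {s0, s1, s2, s3, s4, s5}  [new]
{s4, s5} --1--> {s0, s1, s3, s5}  [new]
{s0, s1, s5} --0--> {s0, s1, s2, s4, s5}  [new]
{s0, s1, s5} --1--> {s0, s1, s3, s4, s5}  [new]
{s0, s1, s2, s3, s4, s5} --0--> {s0, s1, s2, s3, s4, s5}  [seen]
{s0, s1, s2, s3, s4, s5} --1--> {s0, s1, s2, s3, s4, s5}  [seen]
{s0, s1, s3, s5} --0--> {s0, s1, s2, s4, s5}  [seen]
{s0, s1, s3, s5} --1--> {s0, s1, s2, s3, s4, s5}  [seen]
{s0, s1, s2, s4, s5} --0--> {s0, s1, s2, s3, s4, s5}  [seen]
{s0, s1, s2, s4, s5} --1--> {s0, s1, s3, s4, s5}  [seen]
{s0, s1, s3, s4, s5} --0--> {s0, s1, s2, s3, s4, s5}  [seen]
{s0, s1, s3, s4, s5} --1--> {s0, s1, s2, s3, s4, s5}  [seen]
Reachable DFA states: {s0}, {s4, s5}, {s0, s1, s5}, {s0, s1, s2, s3, s4, s5}, {s0, s1, s3, s5}, {s0, s1, s2, s4, s5}, {s0, s1, s3, s4, s5}.

7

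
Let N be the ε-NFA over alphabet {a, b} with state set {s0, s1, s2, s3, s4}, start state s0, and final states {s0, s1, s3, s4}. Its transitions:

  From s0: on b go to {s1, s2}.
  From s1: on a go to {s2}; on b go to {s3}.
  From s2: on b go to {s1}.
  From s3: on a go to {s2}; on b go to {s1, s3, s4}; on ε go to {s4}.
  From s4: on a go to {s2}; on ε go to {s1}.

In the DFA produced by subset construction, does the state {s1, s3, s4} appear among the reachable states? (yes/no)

Start state of the DFA: {s0} (ε-closure of the NFA start).
{s0} --a--> ∅  [new]
{s0} --b--> {s1, s2}  [new]
∅ --a--> ∅  [seen]
∅ --b--> ∅  [seen]
{s1, s2} --a--> {s2}  [new]
{s1, s2} --b--> {s1, s3, s4}  [new]
{s2} --a--> ∅  [seen]
{s2} --b--> {s1}  [new]
{s1, s3, s4} --a--> {s2}  [seen]
{s1, s3, s4} --b--> {s1, s3, s4}  [seen]
{s1} --a--> {s2}  [seen]
{s1} --b--> {s1, s3, s4}  [seen]
Reachable DFA states: {s0}, ∅, {s1, s2}, {s2}, {s1, s3, s4}, {s1}.
{s1, s3, s4} is among them.

yes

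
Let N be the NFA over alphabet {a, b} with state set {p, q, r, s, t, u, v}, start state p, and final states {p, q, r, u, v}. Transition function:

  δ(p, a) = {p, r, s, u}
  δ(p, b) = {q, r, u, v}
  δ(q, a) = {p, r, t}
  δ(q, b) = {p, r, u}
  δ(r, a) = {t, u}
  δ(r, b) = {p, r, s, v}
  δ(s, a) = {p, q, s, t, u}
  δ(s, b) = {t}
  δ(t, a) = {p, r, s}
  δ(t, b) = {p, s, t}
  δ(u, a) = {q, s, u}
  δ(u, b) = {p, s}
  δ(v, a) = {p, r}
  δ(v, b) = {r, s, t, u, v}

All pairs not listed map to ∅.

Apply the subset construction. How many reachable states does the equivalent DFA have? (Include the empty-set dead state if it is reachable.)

Start state of the DFA: {p}.
{p} --a--> {p, r, s, u}  [new]
{p} --b--> {q, r, u, v}  [new]
{p, r, s, u} --a--> {p, q, r, s, t, u}  [new]
{p, r, s, u} --b--> {p, q, r, s, t, u, v}  [new]
{q, r, u, v} --a--> {p, q, r, s, t, u}  [seen]
{q, r, u, v} --b--> {p, r, s, t, u, v}  [new]
{p, q, r, s, t, u} --a--> {p, q, r, s, t, u}  [seen]
{p, q, r, s, t, u} --b--> {p, q, r, s, t, u, v}  [seen]
{p, q, r, s, t, u, v} --a--> {p, q, r, s, t, u}  [seen]
{p, q, r, s, t, u, v} --b--> {p, q, r, s, t, u, v}  [seen]
{p, r, s, t, u, v} --a--> {p, q, r, s, t, u}  [seen]
{p, r, s, t, u, v} --b--> {p, q, r, s, t, u, v}  [seen]
Reachable DFA states: {p}, {p, r, s, u}, {q, r, u, v}, {p, q, r, s, t, u}, {p, q, r, s, t, u, v}, {p, r, s, t, u, v}.

6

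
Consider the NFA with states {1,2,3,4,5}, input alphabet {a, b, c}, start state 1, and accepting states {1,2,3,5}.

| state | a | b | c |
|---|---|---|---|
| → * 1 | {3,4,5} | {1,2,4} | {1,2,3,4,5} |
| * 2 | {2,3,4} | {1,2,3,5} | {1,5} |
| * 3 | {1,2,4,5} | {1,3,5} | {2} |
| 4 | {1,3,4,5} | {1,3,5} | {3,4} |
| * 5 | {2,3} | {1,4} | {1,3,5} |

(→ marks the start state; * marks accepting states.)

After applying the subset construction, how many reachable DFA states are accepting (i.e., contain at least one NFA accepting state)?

5

Start state of the DFA: {1}.
{1} --a--> {3,4,5}  [new]
{1} --b--> {1,2,4}  [new]
{1} --c--> {1,2,3,4,5}  [new]
{3,4,5} --a--> {1,2,3,4,5}  [seen]
{3,4,5} --b--> {1,3,4,5}  [new]
{3,4,5} --c--> {1,2,3,4,5}  [seen]
{1,2,4} --a--> {1,2,3,4,5}  [seen]
{1,2,4} --b--> {1,2,3,4,5}  [seen]
{1,2,4} --c--> {1,2,3,4,5}  [seen]
{1,2,3,4,5} --a--> {1,2,3,4,5}  [seen]
{1,2,3,4,5} --b--> {1,2,3,4,5}  [seen]
{1,2,3,4,5} --c--> {1,2,3,4,5}  [seen]
{1,3,4,5} --a--> {1,2,3,4,5}  [seen]
{1,3,4,5} --b--> {1,2,3,4,5}  [seen]
{1,3,4,5} --c--> {1,2,3,4,5}  [seen]
Reachable DFA states: {1}, {3,4,5}, {1,2,4}, {1,2,3,4,5}, {1,3,4,5}.
Accepting DFA states (contain an NFA accepting state): {1}, {3,4,5}, {1,2,4}, {1,2,3,4,5}, {1,3,4,5}.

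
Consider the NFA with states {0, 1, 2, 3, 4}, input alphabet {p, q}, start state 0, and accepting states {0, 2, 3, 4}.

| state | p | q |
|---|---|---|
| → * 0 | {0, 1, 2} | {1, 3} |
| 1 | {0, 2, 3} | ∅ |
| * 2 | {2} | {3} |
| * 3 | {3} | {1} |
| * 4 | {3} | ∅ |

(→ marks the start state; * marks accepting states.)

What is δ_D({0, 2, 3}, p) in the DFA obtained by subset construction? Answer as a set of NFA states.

δ(0,p) = {0, 1, 2}; δ(2,p) = {2}; δ(3,p) = {3}.
Union: {0, 1, 2, 3}.

{0, 1, 2, 3}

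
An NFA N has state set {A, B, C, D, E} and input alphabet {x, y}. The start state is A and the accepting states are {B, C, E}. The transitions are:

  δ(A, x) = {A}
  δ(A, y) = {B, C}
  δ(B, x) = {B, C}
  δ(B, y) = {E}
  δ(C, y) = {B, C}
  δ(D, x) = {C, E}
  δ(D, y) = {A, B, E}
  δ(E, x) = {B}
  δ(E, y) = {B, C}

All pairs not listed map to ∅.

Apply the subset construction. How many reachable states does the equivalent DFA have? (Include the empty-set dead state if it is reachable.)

3

Start state of the DFA: {A}.
{A} --x--> {A}  [seen]
{A} --y--> {B, C}  [new]
{B, C} --x--> {B, C}  [seen]
{B, C} --y--> {B, C, E}  [new]
{B, C, E} --x--> {B, C}  [seen]
{B, C, E} --y--> {B, C, E}  [seen]
Reachable DFA states: {A}, {B, C}, {B, C, E}.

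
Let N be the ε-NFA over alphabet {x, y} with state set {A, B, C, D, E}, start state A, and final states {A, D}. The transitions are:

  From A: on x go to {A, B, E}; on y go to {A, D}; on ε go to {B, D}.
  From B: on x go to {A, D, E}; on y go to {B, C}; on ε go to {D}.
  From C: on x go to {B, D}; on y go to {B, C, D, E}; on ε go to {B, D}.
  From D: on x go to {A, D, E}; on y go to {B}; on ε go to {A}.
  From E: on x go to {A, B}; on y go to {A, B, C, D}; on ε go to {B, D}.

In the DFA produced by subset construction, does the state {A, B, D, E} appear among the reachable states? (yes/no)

Start state of the DFA: {A, B, D} (ε-closure of the NFA start).
{A, B, D} --x--> {A, B, D, E}  [new]
{A, B, D} --y--> {A, B, C, D}  [new]
{A, B, D, E} --x--> {A, B, D, E}  [seen]
{A, B, D, E} --y--> {A, B, C, D}  [seen]
{A, B, C, D} --x--> {A, B, D, E}  [seen]
{A, B, C, D} --y--> {A, B, C, D, E}  [new]
{A, B, C, D, E} --x--> {A, B, D, E}  [seen]
{A, B, C, D, E} --y--> {A, B, C, D, E}  [seen]
Reachable DFA states: {A, B, D}, {A, B, D, E}, {A, B, C, D}, {A, B, C, D, E}.
{A, B, D, E} is among them.

yes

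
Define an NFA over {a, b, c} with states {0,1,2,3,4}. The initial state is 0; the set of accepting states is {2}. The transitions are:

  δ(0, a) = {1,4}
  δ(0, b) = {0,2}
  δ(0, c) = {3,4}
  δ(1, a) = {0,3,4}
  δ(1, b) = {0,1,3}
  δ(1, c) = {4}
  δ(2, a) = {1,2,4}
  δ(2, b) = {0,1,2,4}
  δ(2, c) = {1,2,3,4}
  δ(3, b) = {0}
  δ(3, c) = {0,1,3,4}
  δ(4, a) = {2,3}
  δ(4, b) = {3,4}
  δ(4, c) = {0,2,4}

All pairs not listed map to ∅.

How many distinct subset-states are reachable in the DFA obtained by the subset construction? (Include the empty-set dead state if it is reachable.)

Start state of the DFA: {0}.
{0} --a--> {1,4}  [new]
{0} --b--> {0,2}  [new]
{0} --c--> {3,4}  [new]
{1,4} --a--> {0,2,3,4}  [new]
{1,4} --b--> {0,1,3,4}  [new]
{1,4} --c--> {0,2,4}  [new]
{0,2} --a--> {1,2,4}  [new]
{0,2} --b--> {0,1,2,4}  [new]
{0,2} --c--> {1,2,3,4}  [new]
{3,4} --a--> {2,3}  [new]
{3,4} --b--> {0,3,4}  [new]
{3,4} --c--> {0,1,2,3,4}  [new]
{0,2,3,4} --a--> {1,2,3,4}  [seen]
{0,2,3,4} --b--> {0,1,2,3,4}  [seen]
{0,2,3,4} --c--> {0,1,2,3,4}  [seen]
{0,1,3,4} --a--> {0,1,2,3,4}  [seen]
{0,1,3,4} --b--> {0,1,2,3,4}  [seen]
{0,1,3,4} --c--> {0,1,2,3,4}  [seen]
{0,2,4} --a--> {1,2,3,4}  [seen]
{0,2,4} --b--> {0,1,2,3,4}  [seen]
{0,2,4} --c--> {0,1,2,3,4}  [seen]
{1,2,4} --a--> {0,1,2,3,4}  [seen]
{1,2,4} --b--> {0,1,2,3,4}  [seen]
{1,2,4} --c--> {0,1,2,3,4}  [seen]
{0,1,2,4} --a--> {0,1,2,3,4}  [seen]
{0,1,2,4} --b--> {0,1,2,3,4}  [seen]
{0,1,2,4} --c--> {0,1,2,3,4}  [seen]
{1,2,3,4} --a--> {0,1,2,3,4}  [seen]
{1,2,3,4} --b--> {0,1,2,3,4}  [seen]
{1,2,3,4} --c--> {0,1,2,3,4}  [seen]
{2,3} --a--> {1,2,4}  [seen]
{2,3} --b--> {0,1,2,4}  [seen]
{2,3} --c--> {0,1,2,3,4}  [seen]
{0,3,4} --a--> {1,2,3,4}  [seen]
{0,3,4} --b--> {0,2,3,4}  [seen]
{0,3,4} --c--> {0,1,2,3,4}  [seen]
{0,1,2,3,4} --a--> {0,1,2,3,4}  [seen]
{0,1,2,3,4} --b--> {0,1,2,3,4}  [seen]
{0,1,2,3,4} --c--> {0,1,2,3,4}  [seen]
Reachable DFA states: {0}, {1,4}, {0,2}, {3,4}, {0,2,3,4}, {0,1,3,4}, {0,2,4}, {1,2,4}, {0,1,2,4}, {1,2,3,4}, {2,3}, {0,3,4}, {0,1,2,3,4}.

13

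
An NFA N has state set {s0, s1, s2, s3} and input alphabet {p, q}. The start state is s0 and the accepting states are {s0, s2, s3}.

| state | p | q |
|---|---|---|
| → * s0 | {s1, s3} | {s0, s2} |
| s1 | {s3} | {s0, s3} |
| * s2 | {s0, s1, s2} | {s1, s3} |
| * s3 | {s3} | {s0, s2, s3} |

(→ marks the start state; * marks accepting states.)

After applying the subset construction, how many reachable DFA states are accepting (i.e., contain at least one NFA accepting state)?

Start state of the DFA: {s0}.
{s0} --p--> {s1, s3}  [new]
{s0} --q--> {s0, s2}  [new]
{s1, s3} --p--> {s3}  [new]
{s1, s3} --q--> {s0, s2, s3}  [new]
{s0, s2} --p--> {s0, s1, s2, s3}  [new]
{s0, s2} --q--> {s0, s1, s2, s3}  [seen]
{s3} --p--> {s3}  [seen]
{s3} --q--> {s0, s2, s3}  [seen]
{s0, s2, s3} --p--> {s0, s1, s2, s3}  [seen]
{s0, s2, s3} --q--> {s0, s1, s2, s3}  [seen]
{s0, s1, s2, s3} --p--> {s0, s1, s2, s3}  [seen]
{s0, s1, s2, s3} --q--> {s0, s1, s2, s3}  [seen]
Reachable DFA states: {s0}, {s1, s3}, {s0, s2}, {s3}, {s0, s2, s3}, {s0, s1, s2, s3}.
Accepting DFA states (contain an NFA accepting state): {s0}, {s1, s3}, {s0, s2}, {s3}, {s0, s2, s3}, {s0, s1, s2, s3}.

6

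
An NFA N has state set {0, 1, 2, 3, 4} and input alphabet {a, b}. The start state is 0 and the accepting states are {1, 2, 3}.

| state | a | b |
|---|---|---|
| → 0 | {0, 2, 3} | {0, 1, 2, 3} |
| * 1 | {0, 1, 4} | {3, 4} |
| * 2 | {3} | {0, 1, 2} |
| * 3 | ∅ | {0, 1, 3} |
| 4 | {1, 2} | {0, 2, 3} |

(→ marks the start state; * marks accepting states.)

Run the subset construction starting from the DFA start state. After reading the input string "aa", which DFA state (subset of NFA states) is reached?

{0, 2, 3}

Start: {0}.
δ(0,a) = {0, 2, 3}.
Union: {0, 2, 3}.
After a: {0, 2, 3}.
δ(0,a) = {0, 2, 3}; δ(2,a) = {3}; δ(3,a) = ∅.
Union: {0, 2, 3}.
After a: {0, 2, 3}.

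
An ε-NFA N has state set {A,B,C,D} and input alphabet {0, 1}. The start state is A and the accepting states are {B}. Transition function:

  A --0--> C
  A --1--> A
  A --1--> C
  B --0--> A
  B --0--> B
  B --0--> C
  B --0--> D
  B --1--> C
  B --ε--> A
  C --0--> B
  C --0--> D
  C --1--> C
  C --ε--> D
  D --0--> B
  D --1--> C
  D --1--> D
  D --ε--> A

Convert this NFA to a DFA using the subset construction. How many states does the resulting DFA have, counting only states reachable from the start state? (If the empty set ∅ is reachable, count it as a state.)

Start state of the DFA: {A} (ε-closure of the NFA start).
{A} --0--> {A,C,D}  [new]
{A} --1--> {A,C,D}  [seen]
{A,C,D} --0--> {A,B,C,D}  [new]
{A,C,D} --1--> {A,C,D}  [seen]
{A,B,C,D} --0--> {A,B,C,D}  [seen]
{A,B,C,D} --1--> {A,C,D}  [seen]
Reachable DFA states: {A}, {A,C,D}, {A,B,C,D}.

3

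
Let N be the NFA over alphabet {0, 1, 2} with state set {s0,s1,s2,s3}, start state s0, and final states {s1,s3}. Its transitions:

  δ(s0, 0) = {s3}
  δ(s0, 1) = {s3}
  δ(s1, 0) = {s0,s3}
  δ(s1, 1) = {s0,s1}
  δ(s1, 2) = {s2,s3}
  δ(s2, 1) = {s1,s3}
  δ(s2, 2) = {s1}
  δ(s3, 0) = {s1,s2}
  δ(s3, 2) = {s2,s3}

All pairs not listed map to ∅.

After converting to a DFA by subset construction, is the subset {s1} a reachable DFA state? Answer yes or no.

no

Start state of the DFA: {s0}.
{s0} --0--> {s3}  [new]
{s0} --1--> {s3}  [seen]
{s0} --2--> ∅  [new]
{s3} --0--> {s1,s2}  [new]
{s3} --1--> ∅  [seen]
{s3} --2--> {s2,s3}  [new]
∅ --0--> ∅  [seen]
∅ --1--> ∅  [seen]
∅ --2--> ∅  [seen]
{s1,s2} --0--> {s0,s3}  [new]
{s1,s2} --1--> {s0,s1,s3}  [new]
{s1,s2} --2--> {s1,s2,s3}  [new]
{s2,s3} --0--> {s1,s2}  [seen]
{s2,s3} --1--> {s1,s3}  [new]
{s2,s3} --2--> {s1,s2,s3}  [seen]
{s0,s3} --0--> {s1,s2,s3}  [seen]
{s0,s3} --1--> {s3}  [seen]
{s0,s3} --2--> {s2,s3}  [seen]
{s0,s1,s3} --0--> {s0,s1,s2,s3}  [new]
{s0,s1,s3} --1--> {s0,s1,s3}  [seen]
{s0,s1,s3} --2--> {s2,s3}  [seen]
{s1,s2,s3} --0--> {s0,s1,s2,s3}  [seen]
{s1,s2,s3} --1--> {s0,s1,s3}  [seen]
{s1,s2,s3} --2--> {s1,s2,s3}  [seen]
{s1,s3} --0--> {s0,s1,s2,s3}  [seen]
{s1,s3} --1--> {s0,s1}  [new]
{s1,s3} --2--> {s2,s3}  [seen]
{s0,s1,s2,s3} --0--> {s0,s1,s2,s3}  [seen]
{s0,s1,s2,s3} --1--> {s0,s1,s3}  [seen]
{s0,s1,s2,s3} --2--> {s1,s2,s3}  [seen]
{s0,s1} --0--> {s0,s3}  [seen]
{s0,s1} --1--> {s0,s1,s3}  [seen]
{s0,s1} --2--> {s2,s3}  [seen]
Reachable DFA states: {s0}, {s3}, ∅, {s1,s2}, {s2,s3}, {s0,s3}, {s0,s1,s3}, {s1,s2,s3}, {s1,s3}, {s0,s1,s2,s3}, {s0,s1}.
{s1} is not among them.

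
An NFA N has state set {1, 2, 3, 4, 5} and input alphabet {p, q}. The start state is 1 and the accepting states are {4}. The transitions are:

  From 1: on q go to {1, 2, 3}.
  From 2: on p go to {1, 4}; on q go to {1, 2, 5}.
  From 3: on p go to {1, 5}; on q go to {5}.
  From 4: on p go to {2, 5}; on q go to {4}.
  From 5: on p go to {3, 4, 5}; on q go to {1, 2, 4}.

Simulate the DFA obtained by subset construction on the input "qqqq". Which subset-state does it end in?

Start: {1}.
δ(1,q) = {1, 2, 3}.
Union: {1, 2, 3}.
After q: {1, 2, 3}.
δ(1,q) = {1, 2, 3}; δ(2,q) = {1, 2, 5}; δ(3,q) = {5}.
Union: {1, 2, 3, 5}.
After q: {1, 2, 3, 5}.
δ(1,q) = {1, 2, 3}; δ(2,q) = {1, 2, 5}; δ(3,q) = {5}; δ(5,q) = {1, 2, 4}.
Union: {1, 2, 3, 4, 5}.
After q: {1, 2, 3, 4, 5}.
δ(1,q) = {1, 2, 3}; δ(2,q) = {1, 2, 5}; δ(3,q) = {5}; δ(4,q) = {4}; δ(5,q) = {1, 2, 4}.
Union: {1, 2, 3, 4, 5}.
After q: {1, 2, 3, 4, 5}.

{1, 2, 3, 4, 5}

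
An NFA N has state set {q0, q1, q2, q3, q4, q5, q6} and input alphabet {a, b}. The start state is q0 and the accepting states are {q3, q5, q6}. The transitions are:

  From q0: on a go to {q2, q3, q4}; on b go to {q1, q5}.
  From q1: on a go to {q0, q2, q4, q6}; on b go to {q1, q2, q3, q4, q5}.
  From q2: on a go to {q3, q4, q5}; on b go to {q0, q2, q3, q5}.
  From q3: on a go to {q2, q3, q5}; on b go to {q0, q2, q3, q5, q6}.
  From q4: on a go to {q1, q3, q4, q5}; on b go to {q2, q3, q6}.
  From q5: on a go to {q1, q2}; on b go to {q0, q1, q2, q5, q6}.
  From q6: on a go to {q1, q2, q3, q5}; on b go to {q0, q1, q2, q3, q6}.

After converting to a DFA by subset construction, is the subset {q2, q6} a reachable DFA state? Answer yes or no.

Start state of the DFA: {q0}.
{q0} --a--> {q2, q3, q4}  [new]
{q0} --b--> {q1, q5}  [new]
{q2, q3, q4} --a--> {q1, q2, q3, q4, q5}  [new]
{q2, q3, q4} --b--> {q0, q2, q3, q5, q6}  [new]
{q1, q5} --a--> {q0, q1, q2, q4, q6}  [new]
{q1, q5} --b--> {q0, q1, q2, q3, q4, q5, q6}  [new]
{q1, q2, q3, q4, q5} --a--> {q0, q1, q2, q3, q4, q5, q6}  [seen]
{q1, q2, q3, q4, q5} --b--> {q0, q1, q2, q3, q4, q5, q6}  [seen]
{q0, q2, q3, q5, q6} --a--> {q1, q2, q3, q4, q5}  [seen]
{q0, q2, q3, q5, q6} --b--> {q0, q1, q2, q3, q5, q6}  [new]
{q0, q1, q2, q4, q6} --a--> {q0, q1, q2, q3, q4, q5, q6}  [seen]
{q0, q1, q2, q4, q6} --b--> {q0, q1, q2, q3, q4, q5, q6}  [seen]
{q0, q1, q2, q3, q4, q5, q6} --a--> {q0, q1, q2, q3, q4, q5, q6}  [seen]
{q0, q1, q2, q3, q4, q5, q6} --b--> {q0, q1, q2, q3, q4, q5, q6}  [seen]
{q0, q1, q2, q3, q5, q6} --a--> {q0, q1, q2, q3, q4, q5, q6}  [seen]
{q0, q1, q2, q3, q5, q6} --b--> {q0, q1, q2, q3, q4, q5, q6}  [seen]
Reachable DFA states: {q0}, {q2, q3, q4}, {q1, q5}, {q1, q2, q3, q4, q5}, {q0, q2, q3, q5, q6}, {q0, q1, q2, q4, q6}, {q0, q1, q2, q3, q4, q5, q6}, {q0, q1, q2, q3, q5, q6}.
{q2, q6} is not among them.

no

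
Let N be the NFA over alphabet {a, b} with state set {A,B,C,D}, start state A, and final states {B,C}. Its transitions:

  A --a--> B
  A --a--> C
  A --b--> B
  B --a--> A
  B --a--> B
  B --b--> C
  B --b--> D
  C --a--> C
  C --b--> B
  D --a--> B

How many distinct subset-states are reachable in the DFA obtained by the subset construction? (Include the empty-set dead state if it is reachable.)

7

Start state of the DFA: {A}.
{A} --a--> {B,C}  [new]
{A} --b--> {B}  [new]
{B,C} --a--> {A,B,C}  [new]
{B,C} --b--> {B,C,D}  [new]
{B} --a--> {A,B}  [new]
{B} --b--> {C,D}  [new]
{A,B,C} --a--> {A,B,C}  [seen]
{A,B,C} --b--> {B,C,D}  [seen]
{B,C,D} --a--> {A,B,C}  [seen]
{B,C,D} --b--> {B,C,D}  [seen]
{A,B} --a--> {A,B,C}  [seen]
{A,B} --b--> {B,C,D}  [seen]
{C,D} --a--> {B,C}  [seen]
{C,D} --b--> {B}  [seen]
Reachable DFA states: {A}, {B,C}, {B}, {A,B,C}, {B,C,D}, {A,B}, {C,D}.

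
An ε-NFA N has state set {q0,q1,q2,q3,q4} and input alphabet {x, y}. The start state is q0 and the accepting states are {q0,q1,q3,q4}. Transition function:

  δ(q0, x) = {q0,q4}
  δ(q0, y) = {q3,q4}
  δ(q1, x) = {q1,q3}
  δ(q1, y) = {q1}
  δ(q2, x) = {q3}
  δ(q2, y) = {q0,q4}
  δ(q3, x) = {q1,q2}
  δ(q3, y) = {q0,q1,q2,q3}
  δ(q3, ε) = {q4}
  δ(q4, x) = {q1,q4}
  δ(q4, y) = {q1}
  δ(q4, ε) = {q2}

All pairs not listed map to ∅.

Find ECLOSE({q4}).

{q2,q4}

Begin with {q4}.
q4 →ε {q2}; add q2.
ε-closure = {q2,q4}.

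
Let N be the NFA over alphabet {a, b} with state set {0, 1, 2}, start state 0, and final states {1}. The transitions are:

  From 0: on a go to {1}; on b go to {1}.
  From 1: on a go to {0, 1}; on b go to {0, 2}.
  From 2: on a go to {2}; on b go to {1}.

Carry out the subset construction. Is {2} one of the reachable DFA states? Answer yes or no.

no

Start state of the DFA: {0}.
{0} --a--> {1}  [new]
{0} --b--> {1}  [seen]
{1} --a--> {0, 1}  [new]
{1} --b--> {0, 2}  [new]
{0, 1} --a--> {0, 1}  [seen]
{0, 1} --b--> {0, 1, 2}  [new]
{0, 2} --a--> {1, 2}  [new]
{0, 2} --b--> {1}  [seen]
{0, 1, 2} --a--> {0, 1, 2}  [seen]
{0, 1, 2} --b--> {0, 1, 2}  [seen]
{1, 2} --a--> {0, 1, 2}  [seen]
{1, 2} --b--> {0, 1, 2}  [seen]
Reachable DFA states: {0}, {1}, {0, 1}, {0, 2}, {0, 1, 2}, {1, 2}.
{2} is not among them.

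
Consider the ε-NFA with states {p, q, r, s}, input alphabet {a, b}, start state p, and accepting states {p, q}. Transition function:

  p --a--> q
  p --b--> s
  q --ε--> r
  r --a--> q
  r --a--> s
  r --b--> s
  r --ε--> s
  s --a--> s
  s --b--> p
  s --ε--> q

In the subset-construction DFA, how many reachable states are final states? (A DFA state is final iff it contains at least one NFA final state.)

Start state of the DFA: {p} (ε-closure of the NFA start).
{p} --a--> {q, r, s}  [new]
{p} --b--> {q, r, s}  [seen]
{q, r, s} --a--> {q, r, s}  [seen]
{q, r, s} --b--> {p, q, r, s}  [new]
{p, q, r, s} --a--> {q, r, s}  [seen]
{p, q, r, s} --b--> {p, q, r, s}  [seen]
Reachable DFA states: {p}, {q, r, s}, {p, q, r, s}.
Accepting DFA states (contain an NFA accepting state): {p}, {q, r, s}, {p, q, r, s}.

3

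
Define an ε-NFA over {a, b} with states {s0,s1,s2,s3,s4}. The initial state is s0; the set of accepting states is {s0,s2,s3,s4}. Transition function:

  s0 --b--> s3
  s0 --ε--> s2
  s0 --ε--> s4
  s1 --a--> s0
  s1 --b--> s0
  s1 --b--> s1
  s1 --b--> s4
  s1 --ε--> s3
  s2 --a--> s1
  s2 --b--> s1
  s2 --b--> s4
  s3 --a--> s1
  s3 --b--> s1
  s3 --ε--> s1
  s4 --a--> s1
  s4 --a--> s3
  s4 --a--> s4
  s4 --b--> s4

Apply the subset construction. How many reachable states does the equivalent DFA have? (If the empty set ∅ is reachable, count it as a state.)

Start state of the DFA: {s0,s2,s4} (ε-closure of the NFA start).
{s0,s2,s4} --a--> {s1,s3,s4}  [new]
{s0,s2,s4} --b--> {s1,s3,s4}  [seen]
{s1,s3,s4} --a--> {s0,s1,s2,s3,s4}  [new]
{s1,s3,s4} --b--> {s0,s1,s2,s3,s4}  [seen]
{s0,s1,s2,s3,s4} --a--> {s0,s1,s2,s3,s4}  [seen]
{s0,s1,s2,s3,s4} --b--> {s0,s1,s2,s3,s4}  [seen]
Reachable DFA states: {s0,s2,s4}, {s1,s3,s4}, {s0,s1,s2,s3,s4}.

3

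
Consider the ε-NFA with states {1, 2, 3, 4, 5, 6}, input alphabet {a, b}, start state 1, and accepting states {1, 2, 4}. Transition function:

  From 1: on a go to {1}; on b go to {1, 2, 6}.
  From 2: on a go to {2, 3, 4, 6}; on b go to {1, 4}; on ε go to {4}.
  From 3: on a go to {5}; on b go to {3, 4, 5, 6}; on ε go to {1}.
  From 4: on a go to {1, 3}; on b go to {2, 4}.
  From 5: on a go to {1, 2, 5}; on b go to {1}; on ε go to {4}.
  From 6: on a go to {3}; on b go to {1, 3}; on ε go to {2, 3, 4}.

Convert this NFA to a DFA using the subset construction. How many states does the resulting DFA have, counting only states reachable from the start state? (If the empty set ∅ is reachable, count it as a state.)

Start state of the DFA: {1} (ε-closure of the NFA start).
{1} --a--> {1}  [seen]
{1} --b--> {1, 2, 3, 4, 6}  [new]
{1, 2, 3, 4, 6} --a--> {1, 2, 3, 4, 5, 6}  [new]
{1, 2, 3, 4, 6} --b--> {1, 2, 3, 4, 5, 6}  [seen]
{1, 2, 3, 4, 5, 6} --a--> {1, 2, 3, 4, 5, 6}  [seen]
{1, 2, 3, 4, 5, 6} --b--> {1, 2, 3, 4, 5, 6}  [seen]
Reachable DFA states: {1}, {1, 2, 3, 4, 6}, {1, 2, 3, 4, 5, 6}.

3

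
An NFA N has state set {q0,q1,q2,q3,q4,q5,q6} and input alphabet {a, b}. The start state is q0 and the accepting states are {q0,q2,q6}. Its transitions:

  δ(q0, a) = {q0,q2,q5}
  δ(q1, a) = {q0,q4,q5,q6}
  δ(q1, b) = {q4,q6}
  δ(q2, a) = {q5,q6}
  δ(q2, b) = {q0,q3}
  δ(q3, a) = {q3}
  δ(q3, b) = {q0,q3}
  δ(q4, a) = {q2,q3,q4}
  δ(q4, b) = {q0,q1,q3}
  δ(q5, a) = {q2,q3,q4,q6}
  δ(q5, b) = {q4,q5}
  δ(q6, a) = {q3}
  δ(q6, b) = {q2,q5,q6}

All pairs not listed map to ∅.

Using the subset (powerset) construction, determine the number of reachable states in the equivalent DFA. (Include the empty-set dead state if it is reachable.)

Start state of the DFA: {q0}.
{q0} --a--> {q0,q2,q5}  [new]
{q0} --b--> ∅  [new]
{q0,q2,q5} --a--> {q0,q2,q3,q4,q5,q6}  [new]
{q0,q2,q5} --b--> {q0,q3,q4,q5}  [new]
∅ --a--> ∅  [seen]
∅ --b--> ∅  [seen]
{q0,q2,q3,q4,q5,q6} --a--> {q0,q2,q3,q4,q5,q6}  [seen]
{q0,q2,q3,q4,q5,q6} --b--> {q0,q1,q2,q3,q4,q5,q6}  [new]
{q0,q3,q4,q5} --a--> {q0,q2,q3,q4,q5,q6}  [seen]
{q0,q3,q4,q5} --b--> {q0,q1,q3,q4,q5}  [new]
{q0,q1,q2,q3,q4,q5,q6} --a--> {q0,q2,q3,q4,q5,q6}  [seen]
{q0,q1,q2,q3,q4,q5,q6} --b--> {q0,q1,q2,q3,q4,q5,q6}  [seen]
{q0,q1,q3,q4,q5} --a--> {q0,q2,q3,q4,q5,q6}  [seen]
{q0,q1,q3,q4,q5} --b--> {q0,q1,q3,q4,q5,q6}  [new]
{q0,q1,q3,q4,q5,q6} --a--> {q0,q2,q3,q4,q5,q6}  [seen]
{q0,q1,q3,q4,q5,q6} --b--> {q0,q1,q2,q3,q4,q5,q6}  [seen]
Reachable DFA states: {q0}, {q0,q2,q5}, ∅, {q0,q2,q3,q4,q5,q6}, {q0,q3,q4,q5}, {q0,q1,q2,q3,q4,q5,q6}, {q0,q1,q3,q4,q5}, {q0,q1,q3,q4,q5,q6}.

8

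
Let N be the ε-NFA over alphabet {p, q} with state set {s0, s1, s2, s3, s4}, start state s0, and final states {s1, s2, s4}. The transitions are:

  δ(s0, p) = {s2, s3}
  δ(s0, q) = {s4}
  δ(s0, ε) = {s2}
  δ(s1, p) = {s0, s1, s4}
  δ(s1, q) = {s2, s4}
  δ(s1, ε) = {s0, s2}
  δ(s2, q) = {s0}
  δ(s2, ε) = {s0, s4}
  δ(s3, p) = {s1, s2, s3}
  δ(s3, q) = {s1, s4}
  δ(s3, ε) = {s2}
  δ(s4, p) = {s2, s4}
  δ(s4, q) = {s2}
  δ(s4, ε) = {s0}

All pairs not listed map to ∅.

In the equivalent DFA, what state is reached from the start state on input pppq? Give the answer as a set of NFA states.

Start: {s0, s2, s4}.
δ(s0,p) = {s2, s3}; δ(s2,p) = ∅; δ(s4,p) = {s2, s4}.
Union: {s2, s3, s4}.
ε-closure gives {s0, s2, s3, s4}.
After p: {s0, s2, s3, s4}.
δ(s0,p) = {s2, s3}; δ(s2,p) = ∅; δ(s3,p) = {s1, s2, s3}; δ(s4,p) = {s2, s4}.
Union: {s1, s2, s3, s4}.
ε-closure gives {s0, s1, s2, s3, s4}.
After p: {s0, s1, s2, s3, s4}.
δ(s0,p) = {s2, s3}; δ(s1,p) = {s0, s1, s4}; δ(s2,p) = ∅; δ(s3,p) = {s1, s2, s3}; δ(s4,p) = {s2, s4}.
Union: {s0, s1, s2, s3, s4}.
After p: {s0, s1, s2, s3, s4}.
δ(s0,q) = {s4}; δ(s1,q) = {s2, s4}; δ(s2,q) = {s0}; δ(s3,q) = {s1, s4}; δ(s4,q) = {s2}.
Union: {s0, s1, s2, s4}.
After q: {s0, s1, s2, s4}.

{s0, s1, s2, s4}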